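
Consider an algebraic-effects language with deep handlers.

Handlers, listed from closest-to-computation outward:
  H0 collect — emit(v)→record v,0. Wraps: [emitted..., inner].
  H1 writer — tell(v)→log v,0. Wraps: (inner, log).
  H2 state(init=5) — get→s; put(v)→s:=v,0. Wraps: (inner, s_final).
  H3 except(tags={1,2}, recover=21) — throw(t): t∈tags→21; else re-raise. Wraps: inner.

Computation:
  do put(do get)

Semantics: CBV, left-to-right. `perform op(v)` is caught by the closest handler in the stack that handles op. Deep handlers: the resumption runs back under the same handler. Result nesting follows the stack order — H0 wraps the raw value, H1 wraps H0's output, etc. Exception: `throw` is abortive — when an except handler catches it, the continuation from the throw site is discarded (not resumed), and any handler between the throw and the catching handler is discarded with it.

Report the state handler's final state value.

Working:
get @ H2 ⇒ 5
put(5) @ H2 ⇒ s:=5
H0 returns [0]
H1 returns ([0], ())
H2 returns (([0], ()), 5)
H3 returns (([0], ()), 5)
= (([0], ()), 5)

Answer: 5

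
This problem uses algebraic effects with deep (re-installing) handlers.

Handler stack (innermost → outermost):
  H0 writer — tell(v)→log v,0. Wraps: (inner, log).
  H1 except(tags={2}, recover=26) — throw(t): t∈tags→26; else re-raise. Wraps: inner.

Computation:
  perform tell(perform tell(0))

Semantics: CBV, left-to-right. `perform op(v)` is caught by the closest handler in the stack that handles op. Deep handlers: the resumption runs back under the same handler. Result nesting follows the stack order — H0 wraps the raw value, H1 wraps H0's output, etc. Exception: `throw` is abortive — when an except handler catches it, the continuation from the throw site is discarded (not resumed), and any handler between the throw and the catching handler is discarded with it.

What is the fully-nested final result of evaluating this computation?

Answer: (0, (0, 0))

Working:
tell(0) @ H0 ⇒ log+=0
tell(0) @ H0 ⇒ log+=0
H0 returns (0, (0, 0))
H1 returns (0, (0, 0))
= (0, (0, 0))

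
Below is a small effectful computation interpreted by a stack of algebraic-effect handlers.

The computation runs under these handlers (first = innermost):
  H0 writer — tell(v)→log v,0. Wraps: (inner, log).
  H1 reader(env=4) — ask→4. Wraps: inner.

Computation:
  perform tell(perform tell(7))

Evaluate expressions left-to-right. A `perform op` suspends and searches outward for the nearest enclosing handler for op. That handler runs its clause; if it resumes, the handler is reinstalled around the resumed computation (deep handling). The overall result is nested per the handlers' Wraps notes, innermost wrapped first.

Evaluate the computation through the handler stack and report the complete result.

Answer: (0, (7, 0))

Working:
tell(7) @ H0 ⇒ log+=7
tell(0) @ H0 ⇒ log+=0
H0 returns (0, (7, 0))
H1 returns (0, (7, 0))
= (0, (7, 0))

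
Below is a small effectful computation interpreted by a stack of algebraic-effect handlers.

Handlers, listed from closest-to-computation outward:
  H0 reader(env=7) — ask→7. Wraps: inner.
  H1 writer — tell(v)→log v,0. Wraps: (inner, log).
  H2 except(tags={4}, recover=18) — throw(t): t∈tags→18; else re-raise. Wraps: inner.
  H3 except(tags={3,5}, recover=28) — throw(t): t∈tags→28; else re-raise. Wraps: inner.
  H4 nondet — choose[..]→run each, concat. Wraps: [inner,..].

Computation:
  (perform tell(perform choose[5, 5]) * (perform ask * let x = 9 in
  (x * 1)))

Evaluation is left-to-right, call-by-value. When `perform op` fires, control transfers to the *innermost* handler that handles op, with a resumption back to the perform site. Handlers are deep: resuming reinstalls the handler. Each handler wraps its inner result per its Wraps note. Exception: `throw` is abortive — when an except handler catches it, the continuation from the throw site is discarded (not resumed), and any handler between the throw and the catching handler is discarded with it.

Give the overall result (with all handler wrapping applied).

Working:
choose[5, 5] @ H4
  branch[0] choose=5:
    tell(5) @ H1 ⇒ log+=5
    ask @ H0 ⇒ 7
    H0 returns 0
    H1 returns (0, (5))
    H2 returns (0, (5))
    H3 returns (0, (5))
    H4 returns [(0, (5))]
  branch[1] choose=5:
    tell(5) @ H1 ⇒ log+=5
    ask @ H0 ⇒ 7
    H0 returns 0
    H1 returns (0, (5))
    H2 returns (0, (5))
    H3 returns (0, (5))
    H4 returns [(0, (5))]
= [(0, (5)), (0, (5))]

Answer: [(0, (5)), (0, (5))]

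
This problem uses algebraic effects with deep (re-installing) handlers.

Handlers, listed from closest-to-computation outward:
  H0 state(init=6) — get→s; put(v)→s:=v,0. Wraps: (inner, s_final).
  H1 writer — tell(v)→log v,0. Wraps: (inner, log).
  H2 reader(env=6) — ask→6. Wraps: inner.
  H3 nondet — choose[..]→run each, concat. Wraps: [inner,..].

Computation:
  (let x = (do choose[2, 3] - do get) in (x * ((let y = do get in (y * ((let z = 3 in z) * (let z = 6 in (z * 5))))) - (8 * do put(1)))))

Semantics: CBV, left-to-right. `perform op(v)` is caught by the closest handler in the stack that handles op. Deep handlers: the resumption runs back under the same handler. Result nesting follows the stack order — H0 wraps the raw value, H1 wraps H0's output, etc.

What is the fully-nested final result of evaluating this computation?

Evaluation trace:
choose[2, 3] @ H3
  branch[0] choose=2:
    get @ H0 ⇒ 6
    get @ H0 ⇒ 6
    put(1) @ H0 ⇒ s:=1
    H0 returns (-2160, 1)
    H1 returns ((-2160, 1), ())
    H2 returns ((-2160, 1), ())
    H3 returns [((-2160, 1), ())]
  branch[1] choose=3:
    get @ H0 ⇒ 6
    get @ H0 ⇒ 6
    put(1) @ H0 ⇒ s:=1
    H0 returns (-1620, 1)
    H1 returns ((-1620, 1), ())
    H2 returns ((-1620, 1), ())
    H3 returns [((-1620, 1), ())]
= [((-2160, 1), ()), ((-1620, 1), ())]

Answer: [((-2160, 1), ()), ((-1620, 1), ())]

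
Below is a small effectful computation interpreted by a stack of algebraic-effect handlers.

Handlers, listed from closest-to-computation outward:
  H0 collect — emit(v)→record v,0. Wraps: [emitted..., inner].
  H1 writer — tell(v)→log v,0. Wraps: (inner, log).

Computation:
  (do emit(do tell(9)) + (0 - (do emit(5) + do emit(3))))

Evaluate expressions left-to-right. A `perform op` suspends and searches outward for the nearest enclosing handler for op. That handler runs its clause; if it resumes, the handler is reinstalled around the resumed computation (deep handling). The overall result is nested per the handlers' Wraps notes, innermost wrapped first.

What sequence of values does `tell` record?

Answer: (9)

Step-by-step:
tell(9) @ H1 ⇒ log+=9
emit(0) @ H0 ⇒ out+=0
emit(5) @ H0 ⇒ out+=5
emit(3) @ H0 ⇒ out+=3
H0 returns [0, 5, 3, 0]
H1 returns ([0, 5, 3, 0], (9))
= ([0, 5, 3, 0], (9))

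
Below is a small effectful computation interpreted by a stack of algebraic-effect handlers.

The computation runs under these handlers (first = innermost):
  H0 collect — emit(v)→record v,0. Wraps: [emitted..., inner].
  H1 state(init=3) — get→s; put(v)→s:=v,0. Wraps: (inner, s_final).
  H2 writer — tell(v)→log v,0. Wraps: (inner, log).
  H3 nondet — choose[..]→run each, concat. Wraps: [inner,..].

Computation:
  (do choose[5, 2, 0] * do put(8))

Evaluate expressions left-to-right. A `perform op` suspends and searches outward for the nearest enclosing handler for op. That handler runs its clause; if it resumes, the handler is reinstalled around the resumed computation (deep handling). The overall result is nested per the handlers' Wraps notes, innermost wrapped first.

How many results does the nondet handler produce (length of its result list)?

Answer: 3

Working:
choose[5, 2, 0] @ H3
  branch[0] choose=5:
    put(8) @ H1 ⇒ s:=8
    H0 returns [0]
    H1 returns ([0], 8)
    H2 returns (([0], 8), ())
    H3 returns [(([0], 8), ())]
  branch[1] choose=2:
    put(8) @ H1 ⇒ s:=8
    H0 returns [0]
    H1 returns ([0], 8)
    H2 returns (([0], 8), ())
    H3 returns [(([0], 8), ())]
  branch[2] choose=0:
    put(8) @ H1 ⇒ s:=8
    H0 returns [0]
    H1 returns ([0], 8)
    H2 returns (([0], 8), ())
    H3 returns [(([0], 8), ())]
= [(([0], 8), ()), (([0], 8), ()), (([0], 8), ())]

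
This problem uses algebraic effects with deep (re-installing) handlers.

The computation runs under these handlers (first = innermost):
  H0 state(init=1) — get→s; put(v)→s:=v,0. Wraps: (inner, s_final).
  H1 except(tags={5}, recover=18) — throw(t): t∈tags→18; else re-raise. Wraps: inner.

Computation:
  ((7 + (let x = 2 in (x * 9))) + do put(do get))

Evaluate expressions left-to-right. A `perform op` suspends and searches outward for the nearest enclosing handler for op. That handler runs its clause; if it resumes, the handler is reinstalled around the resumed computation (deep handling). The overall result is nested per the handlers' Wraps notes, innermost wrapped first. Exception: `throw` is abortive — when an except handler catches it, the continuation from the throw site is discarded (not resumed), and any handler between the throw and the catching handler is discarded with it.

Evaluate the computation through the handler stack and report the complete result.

Step-by-step:
get @ H0 ⇒ 1
put(1) @ H0 ⇒ s:=1
H0 returns (25, 1)
H1 returns (25, 1)
= (25, 1)

Answer: (25, 1)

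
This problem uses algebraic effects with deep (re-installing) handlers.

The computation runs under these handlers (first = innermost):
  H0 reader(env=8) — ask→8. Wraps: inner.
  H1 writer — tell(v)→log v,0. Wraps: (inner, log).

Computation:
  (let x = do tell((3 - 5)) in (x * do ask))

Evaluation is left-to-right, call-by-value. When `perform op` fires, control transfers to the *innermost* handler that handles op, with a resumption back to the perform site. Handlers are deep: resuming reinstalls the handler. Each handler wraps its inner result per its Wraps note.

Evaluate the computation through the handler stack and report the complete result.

Answer: (0, (-2))

Step-by-step:
tell(-2) @ H1 ⇒ log+=-2
ask @ H0 ⇒ 8
H0 returns 0
H1 returns (0, (-2))
= (0, (-2))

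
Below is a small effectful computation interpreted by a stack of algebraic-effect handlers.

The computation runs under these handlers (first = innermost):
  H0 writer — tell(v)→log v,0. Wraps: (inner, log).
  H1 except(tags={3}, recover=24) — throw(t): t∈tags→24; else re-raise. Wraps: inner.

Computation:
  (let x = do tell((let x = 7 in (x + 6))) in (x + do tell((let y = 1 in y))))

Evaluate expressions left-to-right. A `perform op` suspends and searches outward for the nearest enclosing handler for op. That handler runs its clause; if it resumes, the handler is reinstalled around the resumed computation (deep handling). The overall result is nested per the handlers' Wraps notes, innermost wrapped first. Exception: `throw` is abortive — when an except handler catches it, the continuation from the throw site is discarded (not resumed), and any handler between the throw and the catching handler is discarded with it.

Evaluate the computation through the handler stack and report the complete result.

Evaluation trace:
tell(13) @ H0 ⇒ log+=13
tell(1) @ H0 ⇒ log+=1
H0 returns (0, (13, 1))
H1 returns (0, (13, 1))
= (0, (13, 1))

Answer: (0, (13, 1))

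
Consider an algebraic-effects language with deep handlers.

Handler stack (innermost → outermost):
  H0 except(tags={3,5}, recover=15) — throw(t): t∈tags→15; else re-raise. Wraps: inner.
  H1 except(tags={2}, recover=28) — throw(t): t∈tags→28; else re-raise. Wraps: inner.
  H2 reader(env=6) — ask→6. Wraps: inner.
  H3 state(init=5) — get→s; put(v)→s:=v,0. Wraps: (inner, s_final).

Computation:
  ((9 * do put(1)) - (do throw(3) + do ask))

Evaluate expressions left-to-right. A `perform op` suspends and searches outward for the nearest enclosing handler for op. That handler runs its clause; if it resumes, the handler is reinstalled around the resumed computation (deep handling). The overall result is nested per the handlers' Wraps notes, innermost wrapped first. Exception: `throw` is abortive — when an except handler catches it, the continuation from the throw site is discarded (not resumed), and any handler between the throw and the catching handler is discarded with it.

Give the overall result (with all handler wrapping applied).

Answer: (15, 1)

Step-by-step:
put(1) @ H3 ⇒ s:=1
throw(3) @ H0 caught ⇒ 15
H1 returns 15
H2 returns 15
H3 returns (15, 1)
= (15, 1)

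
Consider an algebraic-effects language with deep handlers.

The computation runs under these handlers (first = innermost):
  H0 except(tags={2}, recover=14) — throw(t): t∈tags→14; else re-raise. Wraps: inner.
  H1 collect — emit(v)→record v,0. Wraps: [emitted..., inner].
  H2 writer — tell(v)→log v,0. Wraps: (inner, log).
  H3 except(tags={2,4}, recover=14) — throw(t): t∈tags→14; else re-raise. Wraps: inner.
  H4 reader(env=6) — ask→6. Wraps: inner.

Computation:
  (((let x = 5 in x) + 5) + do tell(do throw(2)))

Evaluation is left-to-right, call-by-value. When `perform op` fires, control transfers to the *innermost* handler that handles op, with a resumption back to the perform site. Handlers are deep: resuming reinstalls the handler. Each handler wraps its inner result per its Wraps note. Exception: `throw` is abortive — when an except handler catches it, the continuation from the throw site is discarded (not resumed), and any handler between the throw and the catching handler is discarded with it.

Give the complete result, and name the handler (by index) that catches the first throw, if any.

Answer: ([14], ()) ; first throw caught by: H0

Evaluation trace:
throw(2) @ H0 caught ⇒ 14
H1 returns [14]
H2 returns ([14], ())
H3 returns ([14], ())
H4 returns ([14], ())
= ([14], ())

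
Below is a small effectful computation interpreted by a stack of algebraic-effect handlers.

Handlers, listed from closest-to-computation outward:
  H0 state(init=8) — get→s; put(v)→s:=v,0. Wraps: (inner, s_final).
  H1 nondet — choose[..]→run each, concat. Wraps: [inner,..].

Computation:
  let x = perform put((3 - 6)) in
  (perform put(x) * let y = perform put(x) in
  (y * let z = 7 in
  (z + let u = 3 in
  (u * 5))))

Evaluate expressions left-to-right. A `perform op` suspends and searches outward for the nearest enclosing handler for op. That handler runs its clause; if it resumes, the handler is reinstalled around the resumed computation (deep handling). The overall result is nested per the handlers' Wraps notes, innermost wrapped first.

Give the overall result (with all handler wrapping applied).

Answer: [(0, 0)]

Step-by-step:
put(-3) @ H0 ⇒ s:=-3
put(0) @ H0 ⇒ s:=0
put(0) @ H0 ⇒ s:=0
H0 returns (0, 0)
H1 returns [(0, 0)]
= [(0, 0)]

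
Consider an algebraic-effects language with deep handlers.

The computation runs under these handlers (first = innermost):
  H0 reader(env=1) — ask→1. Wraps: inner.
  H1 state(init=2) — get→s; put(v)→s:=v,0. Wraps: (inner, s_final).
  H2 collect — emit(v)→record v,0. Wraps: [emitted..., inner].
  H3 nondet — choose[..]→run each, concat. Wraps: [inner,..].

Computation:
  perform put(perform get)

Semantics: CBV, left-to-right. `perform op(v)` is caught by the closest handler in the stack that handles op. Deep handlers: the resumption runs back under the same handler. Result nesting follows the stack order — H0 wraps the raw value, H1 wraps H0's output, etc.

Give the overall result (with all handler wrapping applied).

Answer: [[(0, 2)]]

Step-by-step:
get @ H1 ⇒ 2
put(2) @ H1 ⇒ s:=2
H0 returns 0
H1 returns (0, 2)
H2 returns [(0, 2)]
H3 returns [[(0, 2)]]
= [[(0, 2)]]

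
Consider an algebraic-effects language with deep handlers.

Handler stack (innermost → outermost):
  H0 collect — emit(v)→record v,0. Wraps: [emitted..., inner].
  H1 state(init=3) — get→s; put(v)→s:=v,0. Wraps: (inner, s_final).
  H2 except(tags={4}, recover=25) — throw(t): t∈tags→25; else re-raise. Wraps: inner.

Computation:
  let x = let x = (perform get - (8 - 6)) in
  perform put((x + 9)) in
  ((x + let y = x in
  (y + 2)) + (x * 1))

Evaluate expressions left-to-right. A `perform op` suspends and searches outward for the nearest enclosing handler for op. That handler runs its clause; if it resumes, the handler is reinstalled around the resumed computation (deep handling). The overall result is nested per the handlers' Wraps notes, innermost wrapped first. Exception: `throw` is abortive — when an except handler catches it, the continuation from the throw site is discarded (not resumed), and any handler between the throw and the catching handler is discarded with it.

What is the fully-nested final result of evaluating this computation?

Answer: ([2], 10)

Step-by-step:
get @ H1 ⇒ 3
put(10) @ H1 ⇒ s:=10
H0 returns [2]
H1 returns ([2], 10)
H2 returns ([2], 10)
= ([2], 10)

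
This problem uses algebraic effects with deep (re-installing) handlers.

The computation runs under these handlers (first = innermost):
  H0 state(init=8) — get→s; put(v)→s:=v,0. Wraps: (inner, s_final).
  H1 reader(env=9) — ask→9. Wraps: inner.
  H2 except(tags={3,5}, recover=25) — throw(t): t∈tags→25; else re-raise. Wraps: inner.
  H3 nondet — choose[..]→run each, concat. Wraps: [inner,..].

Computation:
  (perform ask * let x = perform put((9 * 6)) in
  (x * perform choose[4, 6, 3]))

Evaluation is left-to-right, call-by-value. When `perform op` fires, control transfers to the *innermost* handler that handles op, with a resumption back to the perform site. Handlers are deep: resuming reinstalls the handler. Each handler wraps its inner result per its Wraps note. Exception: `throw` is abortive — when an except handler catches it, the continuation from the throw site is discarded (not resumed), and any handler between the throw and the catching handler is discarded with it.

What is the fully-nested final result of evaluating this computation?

Evaluation trace:
ask @ H1 ⇒ 9
put(54) @ H0 ⇒ s:=54
choose[4, 6, 3] @ H3
  branch[0] choose=4:
    H0 returns (0, 54)
    H1 returns (0, 54)
    H2 returns (0, 54)
    H3 returns [(0, 54)]
  branch[1] choose=6:
    H0 returns (0, 54)
    H1 returns (0, 54)
    H2 returns (0, 54)
    H3 returns [(0, 54)]
  branch[2] choose=3:
    H0 returns (0, 54)
    H1 returns (0, 54)
    H2 returns (0, 54)
    H3 returns [(0, 54)]
= [(0, 54), (0, 54), (0, 54)]

Answer: [(0, 54), (0, 54), (0, 54)]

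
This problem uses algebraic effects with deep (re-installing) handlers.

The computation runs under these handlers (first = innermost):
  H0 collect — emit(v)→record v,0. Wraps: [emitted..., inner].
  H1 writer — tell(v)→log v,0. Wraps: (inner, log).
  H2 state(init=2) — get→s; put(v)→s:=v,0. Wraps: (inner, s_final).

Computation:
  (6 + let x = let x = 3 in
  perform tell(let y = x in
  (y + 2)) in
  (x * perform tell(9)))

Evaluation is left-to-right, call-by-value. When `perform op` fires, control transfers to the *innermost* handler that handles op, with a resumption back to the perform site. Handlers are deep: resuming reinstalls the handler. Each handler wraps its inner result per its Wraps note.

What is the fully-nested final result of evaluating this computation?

Step-by-step:
tell(5) @ H1 ⇒ log+=5
tell(9) @ H1 ⇒ log+=9
H0 returns [6]
H1 returns ([6], (5, 9))
H2 returns (([6], (5, 9)), 2)
= (([6], (5, 9)), 2)

Answer: (([6], (5, 9)), 2)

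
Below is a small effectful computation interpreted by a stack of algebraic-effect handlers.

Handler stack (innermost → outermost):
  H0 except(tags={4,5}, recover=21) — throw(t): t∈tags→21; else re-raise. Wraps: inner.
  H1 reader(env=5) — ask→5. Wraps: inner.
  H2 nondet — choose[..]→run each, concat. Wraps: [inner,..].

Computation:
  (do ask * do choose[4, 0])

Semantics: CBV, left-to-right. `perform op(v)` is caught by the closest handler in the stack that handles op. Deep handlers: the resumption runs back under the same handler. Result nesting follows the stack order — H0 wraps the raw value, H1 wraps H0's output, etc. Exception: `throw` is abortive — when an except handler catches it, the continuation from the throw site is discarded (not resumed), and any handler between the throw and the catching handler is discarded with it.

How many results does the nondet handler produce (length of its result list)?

Answer: 2

Working:
ask @ H1 ⇒ 5
choose[4, 0] @ H2
  branch[0] choose=4:
    H0 returns 20
    H1 returns 20
    H2 returns [20]
  branch[1] choose=0:
    H0 returns 0
    H1 returns 0
    H2 returns [0]
= [20, 0]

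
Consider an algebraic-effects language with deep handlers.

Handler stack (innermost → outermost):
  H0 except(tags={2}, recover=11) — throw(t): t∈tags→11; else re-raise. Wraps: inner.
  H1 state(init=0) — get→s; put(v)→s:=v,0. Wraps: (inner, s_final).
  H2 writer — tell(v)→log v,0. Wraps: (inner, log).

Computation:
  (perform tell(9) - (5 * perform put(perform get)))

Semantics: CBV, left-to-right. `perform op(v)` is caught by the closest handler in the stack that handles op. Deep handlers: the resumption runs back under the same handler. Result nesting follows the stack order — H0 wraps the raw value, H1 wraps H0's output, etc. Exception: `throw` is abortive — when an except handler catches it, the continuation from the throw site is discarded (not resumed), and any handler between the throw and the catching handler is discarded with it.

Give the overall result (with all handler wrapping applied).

Evaluation trace:
tell(9) @ H2 ⇒ log+=9
get @ H1 ⇒ 0
put(0) @ H1 ⇒ s:=0
H0 returns 0
H1 returns (0, 0)
H2 returns ((0, 0), (9))
= ((0, 0), (9))

Answer: ((0, 0), (9))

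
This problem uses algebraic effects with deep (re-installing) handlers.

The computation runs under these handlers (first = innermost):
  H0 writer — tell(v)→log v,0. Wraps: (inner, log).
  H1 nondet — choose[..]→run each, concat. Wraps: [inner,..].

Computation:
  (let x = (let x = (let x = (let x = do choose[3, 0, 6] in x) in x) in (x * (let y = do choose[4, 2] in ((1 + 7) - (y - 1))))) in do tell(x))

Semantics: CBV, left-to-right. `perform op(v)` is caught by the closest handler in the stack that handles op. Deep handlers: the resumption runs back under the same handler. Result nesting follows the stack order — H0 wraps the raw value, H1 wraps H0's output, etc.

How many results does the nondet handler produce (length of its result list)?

Answer: 6

Evaluation trace:
choose[3, 0, 6] @ H1
  branch[0] choose=3:
    choose[4, 2] @ H1
      branch[0] choose=4:
        tell(15) @ H0 ⇒ log+=15
        H0 returns (0, (15))
        H1 returns [(0, (15))]
      branch[1] choose=2:
        tell(21) @ H0 ⇒ log+=21
        H0 returns (0, (21))
        H1 returns [(0, (21))]
  branch[1] choose=0:
    choose[4, 2] @ H1
      branch[0] choose=4:
        tell(0) @ H0 ⇒ log+=0
        H0 returns (0, (0))
        H1 returns [(0, (0))]
      branch[1] choose=2:
        tell(0) @ H0 ⇒ log+=0
        H0 returns (0, (0))
        H1 returns [(0, (0))]
  branch[2] choose=6:
    choose[4, 2] @ H1
      branch[0] choose=4:
        tell(30) @ H0 ⇒ log+=30
        H0 returns (0, (30))
        H1 returns [(0, (30))]
      branch[1] choose=2:
        tell(42) @ H0 ⇒ log+=42
        H0 returns (0, (42))
        H1 returns [(0, (42))]
= [(0, (15)), (0, (21)), (0, (0)), (0, (0)), (0, (30)), (0, (42))]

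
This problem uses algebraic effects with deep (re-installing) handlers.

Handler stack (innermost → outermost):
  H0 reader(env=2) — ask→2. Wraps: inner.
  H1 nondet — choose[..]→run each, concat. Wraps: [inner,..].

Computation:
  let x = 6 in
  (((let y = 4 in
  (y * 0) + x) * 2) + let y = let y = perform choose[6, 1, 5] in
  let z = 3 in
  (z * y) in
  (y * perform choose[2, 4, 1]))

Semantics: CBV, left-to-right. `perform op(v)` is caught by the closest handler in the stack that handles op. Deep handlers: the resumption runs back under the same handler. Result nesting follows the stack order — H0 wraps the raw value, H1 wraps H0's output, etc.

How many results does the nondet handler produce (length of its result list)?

Answer: 9

Working:
choose[6, 1, 5] @ H1
  branch[0] choose=6:
    choose[2, 4, 1] @ H1
      branch[0] choose=2:
        H0 returns 48
        H1 returns [48]
      branch[1] choose=4:
        H0 returns 84
        H1 returns [84]
      branch[2] choose=1:
        H0 returns 30
        H1 returns [30]
  branch[1] choose=1:
    choose[2, 4, 1] @ H1
      branch[0] choose=2:
        H0 returns 18
        H1 returns [18]
      branch[1] choose=4:
        H0 returns 24
        H1 returns [24]
      branch[2] choose=1:
        H0 returns 15
        H1 returns [15]
  branch[2] choose=5:
    choose[2, 4, 1] @ H1
      branch[0] choose=2:
        H0 returns 42
        H1 returns [42]
      branch[1] choose=4:
        H0 returns 72
        H1 returns [72]
      branch[2] choose=1:
        H0 returns 27
        H1 returns [27]
= [48, 84, 30, 18, 24, 15, 42, 72, 27]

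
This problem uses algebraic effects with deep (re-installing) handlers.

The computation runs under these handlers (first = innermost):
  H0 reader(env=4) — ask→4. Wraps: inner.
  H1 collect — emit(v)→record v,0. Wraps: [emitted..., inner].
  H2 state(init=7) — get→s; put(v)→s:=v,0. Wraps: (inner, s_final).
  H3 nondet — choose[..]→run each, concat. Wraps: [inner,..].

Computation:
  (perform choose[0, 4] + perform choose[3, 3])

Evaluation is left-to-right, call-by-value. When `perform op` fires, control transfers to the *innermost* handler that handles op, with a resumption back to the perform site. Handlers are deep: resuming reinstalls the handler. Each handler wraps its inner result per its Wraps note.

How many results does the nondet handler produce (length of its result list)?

Answer: 4

Evaluation trace:
choose[0, 4] @ H3
  branch[0] choose=0:
    choose[3, 3] @ H3
      branch[0] choose=3:
        H0 returns 3
        H1 returns [3]
        H2 returns ([3], 7)
        H3 returns [([3], 7)]
      branch[1] choose=3:
        H0 returns 3
        H1 returns [3]
        H2 returns ([3], 7)
        H3 returns [([3], 7)]
  branch[1] choose=4:
    choose[3, 3] @ H3
      branch[0] choose=3:
        H0 returns 7
        H1 returns [7]
        H2 returns ([7], 7)
        H3 returns [([7], 7)]
      branch[1] choose=3:
        H0 returns 7
        H1 returns [7]
        H2 returns ([7], 7)
        H3 returns [([7], 7)]
= [([3], 7), ([3], 7), ([7], 7), ([7], 7)]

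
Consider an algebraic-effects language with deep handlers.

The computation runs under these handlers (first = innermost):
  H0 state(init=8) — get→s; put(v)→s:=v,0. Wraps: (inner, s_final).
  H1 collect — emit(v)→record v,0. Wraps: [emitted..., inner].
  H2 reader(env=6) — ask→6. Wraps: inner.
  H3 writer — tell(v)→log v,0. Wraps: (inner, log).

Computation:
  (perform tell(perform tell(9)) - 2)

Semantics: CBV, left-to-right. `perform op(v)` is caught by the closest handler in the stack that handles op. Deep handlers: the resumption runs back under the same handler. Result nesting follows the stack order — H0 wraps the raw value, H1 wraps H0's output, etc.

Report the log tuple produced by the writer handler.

Step-by-step:
tell(9) @ H3 ⇒ log+=9
tell(0) @ H3 ⇒ log+=0
H0 returns (-2, 8)
H1 returns [(-2, 8)]
H2 returns [(-2, 8)]
H3 returns ([(-2, 8)], (9, 0))
= ([(-2, 8)], (9, 0))

Answer: (9, 0)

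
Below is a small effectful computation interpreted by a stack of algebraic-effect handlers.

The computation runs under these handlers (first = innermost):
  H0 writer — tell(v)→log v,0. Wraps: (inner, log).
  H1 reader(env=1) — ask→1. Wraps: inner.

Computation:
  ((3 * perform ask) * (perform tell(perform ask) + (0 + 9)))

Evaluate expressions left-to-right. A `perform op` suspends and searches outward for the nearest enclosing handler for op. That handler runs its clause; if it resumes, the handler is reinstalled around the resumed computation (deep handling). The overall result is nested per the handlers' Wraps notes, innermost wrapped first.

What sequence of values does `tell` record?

Working:
ask @ H1 ⇒ 1
ask @ H1 ⇒ 1
tell(1) @ H0 ⇒ log+=1
H0 returns (27, (1))
H1 returns (27, (1))
= (27, (1))

Answer: (1)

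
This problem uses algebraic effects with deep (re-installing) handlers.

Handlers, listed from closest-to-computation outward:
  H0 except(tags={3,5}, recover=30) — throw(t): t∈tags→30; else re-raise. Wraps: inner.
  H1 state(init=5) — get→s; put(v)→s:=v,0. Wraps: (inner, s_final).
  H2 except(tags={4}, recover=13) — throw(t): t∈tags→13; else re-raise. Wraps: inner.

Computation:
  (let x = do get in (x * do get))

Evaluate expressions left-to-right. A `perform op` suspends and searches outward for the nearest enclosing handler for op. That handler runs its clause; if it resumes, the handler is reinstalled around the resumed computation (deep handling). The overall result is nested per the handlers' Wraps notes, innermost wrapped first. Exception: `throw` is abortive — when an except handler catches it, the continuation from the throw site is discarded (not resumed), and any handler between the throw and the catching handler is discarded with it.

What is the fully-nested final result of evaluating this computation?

Answer: (25, 5)

Evaluation trace:
get @ H1 ⇒ 5
get @ H1 ⇒ 5
H0 returns 25
H1 returns (25, 5)
H2 returns (25, 5)
= (25, 5)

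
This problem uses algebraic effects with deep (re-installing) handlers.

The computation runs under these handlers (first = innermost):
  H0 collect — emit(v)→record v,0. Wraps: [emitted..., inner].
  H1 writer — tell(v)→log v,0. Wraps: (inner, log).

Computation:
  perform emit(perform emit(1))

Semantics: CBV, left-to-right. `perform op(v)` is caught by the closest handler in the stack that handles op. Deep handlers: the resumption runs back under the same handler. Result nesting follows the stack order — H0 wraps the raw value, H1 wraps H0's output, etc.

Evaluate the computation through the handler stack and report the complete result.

Evaluation trace:
emit(1) @ H0 ⇒ out+=1
emit(0) @ H0 ⇒ out+=0
H0 returns [1, 0, 0]
H1 returns ([1, 0, 0], ())
= ([1, 0, 0], ())

Answer: ([1, 0, 0], ())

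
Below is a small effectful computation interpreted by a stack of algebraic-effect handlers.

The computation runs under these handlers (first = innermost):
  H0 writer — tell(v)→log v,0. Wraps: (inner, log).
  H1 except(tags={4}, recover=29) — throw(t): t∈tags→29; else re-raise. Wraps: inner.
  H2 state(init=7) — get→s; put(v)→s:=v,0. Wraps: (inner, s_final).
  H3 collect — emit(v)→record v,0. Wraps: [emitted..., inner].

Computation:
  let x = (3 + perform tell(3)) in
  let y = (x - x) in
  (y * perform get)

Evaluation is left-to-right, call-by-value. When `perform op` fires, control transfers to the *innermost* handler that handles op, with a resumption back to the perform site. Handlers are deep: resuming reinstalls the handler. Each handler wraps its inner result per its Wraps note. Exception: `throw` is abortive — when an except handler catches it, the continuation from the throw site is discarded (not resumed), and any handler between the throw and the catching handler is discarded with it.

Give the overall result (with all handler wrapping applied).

Answer: [((0, (3)), 7)]

Step-by-step:
tell(3) @ H0 ⇒ log+=3
get @ H2 ⇒ 7
H0 returns (0, (3))
H1 returns (0, (3))
H2 returns ((0, (3)), 7)
H3 returns [((0, (3)), 7)]
= [((0, (3)), 7)]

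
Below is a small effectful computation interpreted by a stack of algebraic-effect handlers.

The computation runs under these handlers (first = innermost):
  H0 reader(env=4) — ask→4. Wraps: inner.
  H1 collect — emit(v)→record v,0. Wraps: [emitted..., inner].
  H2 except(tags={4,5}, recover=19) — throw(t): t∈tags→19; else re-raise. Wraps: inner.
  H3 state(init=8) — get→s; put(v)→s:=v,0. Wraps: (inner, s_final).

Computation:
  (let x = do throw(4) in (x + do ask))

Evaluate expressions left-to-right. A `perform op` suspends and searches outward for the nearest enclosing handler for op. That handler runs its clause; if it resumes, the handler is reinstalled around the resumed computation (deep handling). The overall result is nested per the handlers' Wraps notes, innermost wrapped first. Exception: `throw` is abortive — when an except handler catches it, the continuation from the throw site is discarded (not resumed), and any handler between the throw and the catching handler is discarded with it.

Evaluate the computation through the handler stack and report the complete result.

Evaluation trace:
throw(4) @ H2 caught ⇒ 19
H3 returns (19, 8)
= (19, 8)

Answer: (19, 8)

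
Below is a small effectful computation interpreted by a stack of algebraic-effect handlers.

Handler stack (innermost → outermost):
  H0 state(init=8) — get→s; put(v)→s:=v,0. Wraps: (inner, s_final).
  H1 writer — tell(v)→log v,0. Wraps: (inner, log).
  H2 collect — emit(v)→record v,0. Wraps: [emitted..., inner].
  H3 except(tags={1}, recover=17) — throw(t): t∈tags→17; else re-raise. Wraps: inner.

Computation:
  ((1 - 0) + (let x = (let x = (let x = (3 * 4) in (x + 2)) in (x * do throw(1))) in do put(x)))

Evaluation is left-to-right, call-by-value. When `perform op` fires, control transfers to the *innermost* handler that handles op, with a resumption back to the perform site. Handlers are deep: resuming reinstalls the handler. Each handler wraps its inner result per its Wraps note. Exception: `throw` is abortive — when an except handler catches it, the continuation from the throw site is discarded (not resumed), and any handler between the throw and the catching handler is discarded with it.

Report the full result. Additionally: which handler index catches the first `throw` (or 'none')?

Answer: 17 ; first throw caught by: H3

Evaluation trace:
throw(1) @ H3 caught ⇒ 17
= 17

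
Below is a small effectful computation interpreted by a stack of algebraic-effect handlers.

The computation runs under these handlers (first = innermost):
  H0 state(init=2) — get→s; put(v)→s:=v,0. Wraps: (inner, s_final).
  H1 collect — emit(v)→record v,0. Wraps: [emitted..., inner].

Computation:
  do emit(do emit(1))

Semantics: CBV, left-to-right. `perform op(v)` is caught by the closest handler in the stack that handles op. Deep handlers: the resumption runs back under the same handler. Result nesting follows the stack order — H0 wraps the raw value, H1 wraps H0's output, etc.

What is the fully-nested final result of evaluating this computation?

Answer: [1, 0, (0, 2)]

Step-by-step:
emit(1) @ H1 ⇒ out+=1
emit(0) @ H1 ⇒ out+=0
H0 returns (0, 2)
H1 returns [1, 0, (0, 2)]
= [1, 0, (0, 2)]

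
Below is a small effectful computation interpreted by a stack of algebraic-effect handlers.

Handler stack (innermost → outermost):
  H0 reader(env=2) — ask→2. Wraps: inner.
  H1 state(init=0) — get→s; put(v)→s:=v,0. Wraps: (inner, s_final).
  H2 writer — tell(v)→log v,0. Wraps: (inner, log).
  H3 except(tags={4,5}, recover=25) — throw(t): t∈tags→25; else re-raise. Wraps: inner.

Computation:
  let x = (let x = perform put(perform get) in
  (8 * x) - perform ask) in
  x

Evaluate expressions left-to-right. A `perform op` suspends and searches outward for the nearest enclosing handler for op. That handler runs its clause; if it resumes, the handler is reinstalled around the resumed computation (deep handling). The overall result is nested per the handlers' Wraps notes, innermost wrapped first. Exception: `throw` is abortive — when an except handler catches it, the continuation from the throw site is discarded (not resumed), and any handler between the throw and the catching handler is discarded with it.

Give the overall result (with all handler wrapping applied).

Evaluation trace:
get @ H1 ⇒ 0
put(0) @ H1 ⇒ s:=0
ask @ H0 ⇒ 2
H0 returns -2
H1 returns (-2, 0)
H2 returns ((-2, 0), ())
H3 returns ((-2, 0), ())
= ((-2, 0), ())

Answer: ((-2, 0), ())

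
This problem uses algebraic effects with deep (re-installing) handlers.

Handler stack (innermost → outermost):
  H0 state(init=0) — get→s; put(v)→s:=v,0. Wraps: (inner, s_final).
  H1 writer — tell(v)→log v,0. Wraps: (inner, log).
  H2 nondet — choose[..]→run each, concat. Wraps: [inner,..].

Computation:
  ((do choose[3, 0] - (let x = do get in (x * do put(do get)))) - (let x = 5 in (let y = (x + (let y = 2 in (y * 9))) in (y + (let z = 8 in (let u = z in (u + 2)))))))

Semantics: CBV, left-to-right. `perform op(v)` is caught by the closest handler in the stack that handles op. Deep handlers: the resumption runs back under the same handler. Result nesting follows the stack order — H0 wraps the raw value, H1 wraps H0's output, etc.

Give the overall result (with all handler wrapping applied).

Step-by-step:
choose[3, 0] @ H2
  branch[0] choose=3:
    get @ H0 ⇒ 0
    get @ H0 ⇒ 0
    put(0) @ H0 ⇒ s:=0
    H0 returns (-30, 0)
    H1 returns ((-30, 0), ())
    H2 returns [((-30, 0), ())]
  branch[1] choose=0:
    get @ H0 ⇒ 0
    get @ H0 ⇒ 0
    put(0) @ H0 ⇒ s:=0
    H0 returns (-33, 0)
    H1 returns ((-33, 0), ())
    H2 returns [((-33, 0), ())]
= [((-30, 0), ()), ((-33, 0), ())]

Answer: [((-30, 0), ()), ((-33, 0), ())]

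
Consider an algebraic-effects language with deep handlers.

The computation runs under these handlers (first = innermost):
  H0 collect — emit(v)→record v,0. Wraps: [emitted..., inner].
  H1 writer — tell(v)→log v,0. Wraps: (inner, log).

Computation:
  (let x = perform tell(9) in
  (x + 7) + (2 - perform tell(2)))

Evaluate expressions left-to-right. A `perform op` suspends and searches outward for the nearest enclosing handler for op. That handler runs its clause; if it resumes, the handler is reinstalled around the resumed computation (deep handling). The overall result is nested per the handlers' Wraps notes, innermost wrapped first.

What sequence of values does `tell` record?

Evaluation trace:
tell(9) @ H1 ⇒ log+=9
tell(2) @ H1 ⇒ log+=2
H0 returns [9]
H1 returns ([9], (9, 2))
= ([9], (9, 2))

Answer: (9, 2)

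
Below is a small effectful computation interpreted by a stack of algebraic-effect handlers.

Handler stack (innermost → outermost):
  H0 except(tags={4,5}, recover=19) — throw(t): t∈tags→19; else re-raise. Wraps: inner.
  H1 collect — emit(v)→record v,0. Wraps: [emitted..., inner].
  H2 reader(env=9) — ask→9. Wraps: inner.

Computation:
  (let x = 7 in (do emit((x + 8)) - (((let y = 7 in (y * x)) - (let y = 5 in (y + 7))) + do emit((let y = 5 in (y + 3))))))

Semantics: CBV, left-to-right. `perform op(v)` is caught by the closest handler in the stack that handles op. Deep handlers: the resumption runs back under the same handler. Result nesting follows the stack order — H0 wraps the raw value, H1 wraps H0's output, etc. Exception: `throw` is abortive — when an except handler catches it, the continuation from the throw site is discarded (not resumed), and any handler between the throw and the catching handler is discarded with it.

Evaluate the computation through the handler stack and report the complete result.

Answer: [15, 8, -37]

Step-by-step:
emit(15) @ H1 ⇒ out+=15
emit(8) @ H1 ⇒ out+=8
H0 returns -37
H1 returns [15, 8, -37]
H2 returns [15, 8, -37]
= [15, 8, -37]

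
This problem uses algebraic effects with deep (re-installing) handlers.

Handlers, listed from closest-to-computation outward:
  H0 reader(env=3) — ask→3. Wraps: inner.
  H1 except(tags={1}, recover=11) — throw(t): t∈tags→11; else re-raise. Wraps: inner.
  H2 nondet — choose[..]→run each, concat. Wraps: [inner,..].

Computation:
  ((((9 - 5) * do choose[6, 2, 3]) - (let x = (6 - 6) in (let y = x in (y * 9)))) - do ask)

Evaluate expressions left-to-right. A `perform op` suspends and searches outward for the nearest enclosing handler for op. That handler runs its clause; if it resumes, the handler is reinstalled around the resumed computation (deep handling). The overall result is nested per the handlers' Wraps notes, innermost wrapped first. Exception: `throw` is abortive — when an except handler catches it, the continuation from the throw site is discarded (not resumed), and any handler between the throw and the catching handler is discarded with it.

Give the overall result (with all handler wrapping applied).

Answer: [21, 5, 9]

Working:
choose[6, 2, 3] @ H2
  branch[0] choose=6:
    ask @ H0 ⇒ 3
    H0 returns 21
    H1 returns 21
    H2 returns [21]
  branch[1] choose=2:
    ask @ H0 ⇒ 3
    H0 returns 5
    H1 returns 5
    H2 returns [5]
  branch[2] choose=3:
    ask @ H0 ⇒ 3
    H0 returns 9
    H1 returns 9
    H2 returns [9]
= [21, 5, 9]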